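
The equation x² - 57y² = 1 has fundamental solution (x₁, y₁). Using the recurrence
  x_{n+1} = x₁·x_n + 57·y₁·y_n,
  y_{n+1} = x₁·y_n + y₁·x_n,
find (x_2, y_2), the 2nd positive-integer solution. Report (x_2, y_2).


Step 1: Find the fundamental solution (x₁, y₁) of x² - 57y² = 1.
  Expand √57 as a continued fraction. a₀ = ⌊√57⌋ = 7; iterate m_{k+1} = d_k·a_k − m_k, d_{k+1} = (57 − m_{k+1}²)/d_k, a_{k+1} = ⌊(a₀ + m_{k+1})/d_{k+1}⌋ (starting m₀ = 0, d₀ = 1), with convergents p_k = a_k·p_{k-1} + p_{k-2}, q_k = a_k·q_{k-1} + q_{k-2} (p₋₁ = 1, q₋₁ = 0):
  k = 0: a₀ = 7; p₀/q₀ = 7/1; p₀² − 57·q₀² = 49 − 57 = -8.
  k = 1: m = 7, d = 8, a = ⌊(7 + 7)/8⌋ = 1; p/q = (1·7 + 1)/(1·1 + 0) = 8/1; p² − 57·q² = 64 − 57 = 7.
  k = 2: m = 1, d = 7, a = ⌊(7 + 1)/7⌋ = 1; p/q = (1·8 + 7)/(1·1 + 1) = 15/2; p² − 57·q² = 225 − 228 = -3.
  k = 3: m = 6, d = 3, a = ⌊(7 + 6)/3⌋ = 4; p/q = (4·15 + 8)/(4·2 + 1) = 68/9; p² − 57·q² = 4624 − 4617 = 7.
  k = 4: m = 6, d = 7, a = ⌊(7 + 6)/7⌋ = 1; p/q = (1·68 + 15)/(1·9 + 2) = 83/11; p² − 57·q² = 6889 − 6897 = -8.
  k = 5: m = 1, d = 8, a = ⌊(7 + 1)/8⌋ = 1; p/q = (1·83 + 68)/(1·11 + 9) = 151/20; p² − 57·q² = 22801 − 22800 = 1.
  The first convergent with p² − 57·q² = 1 gives the fundamental solution (x₁, y₁) = (151, 20).
Step 2: Apply the recurrence (x_{n+1}, y_{n+1}) = (x₁x_n + 57y₁y_n, x₁y_n + y₁x_n) repeatedly.
  From (x_1, y_1) = (151, 20): x_2 = 151·151 + 57·20·20 = 45601; y_2 = 151·20 + 20·151 = 6040.
Step 3: Verify x_2² - 57·y_2² = 2079451201 - 2079451200 = 1 (should be 1). ✓

(x_1, y_1) = (151, 20); (x_2, y_2) = (45601, 6040).


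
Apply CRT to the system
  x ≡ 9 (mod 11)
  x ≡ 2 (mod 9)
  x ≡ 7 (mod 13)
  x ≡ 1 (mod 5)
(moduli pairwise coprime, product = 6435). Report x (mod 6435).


Product of moduli M = 11 · 9 · 13 · 5 = 6435.
Merge one congruence at a time:
  Start: x ≡ 9 (mod 11).
  Combine with x ≡ 2 (mod 9); new modulus lcm = 99.
    Write x = 9 + 11·t and substitute into x ≡ 2 (mod 9): 11·t ≡ 2 − 9 = -7 (mod 9).
    Reduce coefficients mod 9: 2·t ≡ 2 (mod 9).
    The inverse of 2 mod 9 is 5 (since 2·5 = 10 = 1·9 + 1), so t ≡ 5·2 = 10 ≡ 1 (mod 9).
    Then x = 9 + 11·1 = 20, valid modulo lcm(11, 9) = 99: x ≡ 20 (mod 99).
  Combine with x ≡ 7 (mod 13); new modulus lcm = 1287.
    Write x = 20 + 99·t and substitute into x ≡ 7 (mod 13): 99·t ≡ 7 − 20 = -13 (mod 13).
    Reduce coefficients mod 13: 8·t ≡ 0 (mod 13).
    The inverse of 8 mod 13 is 5 (since 8·5 = 40 = 3·13 + 1), so t ≡ 5·0 = 0 ≡ 0 (mod 13).
    Then x = 20 + 99·0 = 20, valid modulo lcm(99, 13) = 1287: x ≡ 20 (mod 1287).
  Combine with x ≡ 1 (mod 5); new modulus lcm = 6435.
    Write x = 20 + 1287·t and substitute into x ≡ 1 (mod 5): 1287·t ≡ 1 − 20 = -19 (mod 5).
    Reduce coefficients mod 5: 2·t ≡ 1 (mod 5).
    The inverse of 2 mod 5 is 3 (since 2·3 = 6 = 1·5 + 1), so t ≡ 3·1 = 3 ≡ 3 (mod 5).
    Then x = 20 + 1287·3 = 3881, valid modulo lcm(1287, 5) = 6435: x ≡ 3881 (mod 6435).
Verify against each original: 3881 mod 11 = 9, 3881 mod 9 = 2, 3881 mod 13 = 7, 3881 mod 5 = 1.

x ≡ 3881 (mod 6435).


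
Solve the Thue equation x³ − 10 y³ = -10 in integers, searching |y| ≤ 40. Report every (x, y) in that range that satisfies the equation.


The equation is x³ - 10y³ = -10. For fixed y, x³ = 10·y³ − 10, so a solution requires the RHS to be a perfect cube.
Strategy: iterate y from -40 to 40, compute RHS = 10·y³ − 10, and check whether it is a (positive or negative) perfect cube.
Check small values of y:
  y = 0: RHS = -10 is not a perfect cube.
  y = 1: RHS = 0 = (0)³ ⇒ x = 0 works.
  y = -1: RHS = -20 is not a perfect cube.
  y = 2: RHS = 70 is not a perfect cube.
  y = -2: RHS = -90 is not a perfect cube.
  y = 3: RHS = 260 is not a perfect cube.
  y = -3: RHS = -280 is not a perfect cube.
Continuing the search up to |y| = 40 finds no further solutions beyond those listed.
Collected solutions: (0, 1).

Solutions (with |y| ≤ 40): (0, 1).


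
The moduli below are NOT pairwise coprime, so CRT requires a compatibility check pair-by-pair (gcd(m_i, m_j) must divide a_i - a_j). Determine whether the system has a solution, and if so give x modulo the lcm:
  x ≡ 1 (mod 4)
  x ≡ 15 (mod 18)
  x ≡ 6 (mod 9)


Moduli 4, 18, 9 are not pairwise coprime, so CRT works modulo lcm(m_i) when all pairwise compatibility conditions hold.
Pairwise compatibility: gcd(m_i, m_j) must divide a_i - a_j for every pair.
Merge one congruence at a time:
  Start: x ≡ 1 (mod 4).
  Combine with x ≡ 15 (mod 18): gcd(4, 18) = 2; 15 - 1 = 14, which IS divisible by 2, so compatible.
    Write x = 1 + 4·t and substitute into x ≡ 15 (mod 18): 4·t ≡ 15 − 1 = 14 (mod 18).
    Divide the congruence (and modulus) by g = 2: 2·t ≡ 7 (mod 9).
    The inverse of 2 mod 9 is 5 (since 2·5 = 10 = 1·9 + 1), so t ≡ 5·7 = 35 ≡ 8 (mod 9).
    Then x = 1 + 4·8 = 33, valid modulo lcm(4, 18) = 36: x ≡ 33 (mod 36).
  Combine with x ≡ 6 (mod 9): gcd(36, 9) = 9; 6 - 33 = -27, which IS divisible by 9, so compatible.
    Write x = 33 + 36·t and substitute into x ≡ 6 (mod 9): 36·t ≡ 6 − 33 = -27 (mod 9).
    Divide the congruence (and modulus) by g = 9: 4·t ≡ -3 (mod 1).
    Modulo 1 every t works; take t = 0.
    Then x = 33 + 36·0 = 33, valid modulo lcm(36, 9) = 36: x ≡ 33 (mod 36).
Verify: 33 mod 4 = 1, 33 mod 18 = 15, 33 mod 9 = 6.

x ≡ 33 (mod 36).


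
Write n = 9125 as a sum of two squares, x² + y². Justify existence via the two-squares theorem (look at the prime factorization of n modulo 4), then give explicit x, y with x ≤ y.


Step 1: Factor n = 9125 = 5^3 · 73.
Step 2: Check the mod-4 condition on each prime factor: 5 ≡ 1 (mod 4), exponent 3; 73 ≡ 1 (mod 4), exponent 1.
All primes ≡ 3 (mod 4) appear to even exponent (or don't appear), so by the two-squares theorem n IS expressible as a sum of two squares.
Step 3: Build a representation. Group n = k² · m with k = 5 and m = 5 · 73 = 365 (a product of primes ≡ 1 (mod 4)); a representation of m scales to one of n via (k·x)² + (k·y)² = k²(x² + y²). Each prime p ≡ 1 (mod 4) is itself a sum of two squares; find a² by testing p − a² for a perfect square:
  5: 5 − 1² = 4 = 2² ⇒ 5 = 1² + 2².
  73: 73 − 1² = 72, 73 − 2² = 69, 73 − 3² = 64 = 8² ⇒ 73 = 3² + 8².
  Combine using the Brahmagupta–Fibonacci identity (a² + b²)(c² + d²) = (ac − bd)² + (ad + bc)² = (ac + bd)² + (ad − bc)²:
  5 · 73 = 365: from (1² + 2²)(3² + 8²), take (1·3 − 2·8, 1·8 + 2·3) = (3 − 16, 8 + 6) = (-13, 14); dropping signs (only squares matter) gives (13, 14); check 13² + 14² = 169 + 196 = 365 ✓.
  Scale by k = 5: (5·13, 5·14) = (65, 70).
Step 4: Order so x ≤ y and verify: 65² + 70² = 4225 + 4900 = 9125 = n. ✓

n = 9125 = 65² + 70² (one valid representation with x ≤ y).


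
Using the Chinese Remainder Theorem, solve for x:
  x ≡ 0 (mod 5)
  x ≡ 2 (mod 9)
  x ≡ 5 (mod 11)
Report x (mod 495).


Moduli 5, 9, 11 are pairwise coprime; by CRT there is a unique solution modulo M = 5 · 9 · 11 = 495.
Solve pairwise, accumulating the modulus:
  Start with x ≡ 0 (mod 5).
  Combine with x ≡ 2 (mod 9): since gcd(5, 9) = 1, we get a unique residue mod 45.
    Write x = 0 + 5·t and substitute into x ≡ 2 (mod 9): 5·t ≡ 2 − 0 = 2 (mod 9).
    The inverse of 5 mod 9 is 2 (since 5·2 = 10 = 1·9 + 1), so t ≡ 2·2 = 4 ≡ 4 (mod 9).
    Then x = 0 + 5·4 = 20, valid modulo lcm(5, 9) = 45: x ≡ 20 (mod 45).
  Combine with x ≡ 5 (mod 11): since gcd(45, 11) = 1, we get a unique residue mod 495.
    Write x = 20 + 45·t and substitute into x ≡ 5 (mod 11): 45·t ≡ 5 − 20 = -15 (mod 11).
    Reduce coefficients mod 11: 1·t ≡ 7 (mod 11).
    So t ≡ 7 (mod 11).
    Then x = 20 + 45·7 = 335, valid modulo lcm(45, 11) = 495: x ≡ 335 (mod 495).
Verify: 335 mod 5 = 0 ✓, 335 mod 9 = 2 ✓, 335 mod 11 = 5 ✓.

x ≡ 335 (mod 495).


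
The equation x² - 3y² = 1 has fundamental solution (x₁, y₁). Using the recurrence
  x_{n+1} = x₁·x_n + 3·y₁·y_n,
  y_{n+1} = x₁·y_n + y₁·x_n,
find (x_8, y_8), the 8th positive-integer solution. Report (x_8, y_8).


Step 1: Find the fundamental solution (x₁, y₁) of x² - 3y² = 1.
  Expand √3 as a continued fraction. a₀ = ⌊√3⌋ = 1; iterate m_{k+1} = d_k·a_k − m_k, d_{k+1} = (3 − m_{k+1}²)/d_k, a_{k+1} = ⌊(a₀ + m_{k+1})/d_{k+1}⌋ (starting m₀ = 0, d₀ = 1), with convergents p_k = a_k·p_{k-1} + p_{k-2}, q_k = a_k·q_{k-1} + q_{k-2} (p₋₁ = 1, q₋₁ = 0):
  k = 0: a₀ = 1; p₀/q₀ = 1/1; p₀² − 3·q₀² = 1 − 3 = -2.
  k = 1: m = 1, d = 2, a = ⌊(1 + 1)/2⌋ = 1; p/q = (1·1 + 1)/(1·1 + 0) = 2/1; p² − 3·q² = 4 − 3 = 1.
  The first convergent with p² − 3·q² = 1 gives the fundamental solution (x₁, y₁) = (2, 1).
Step 2: Apply the recurrence (x_{n+1}, y_{n+1}) = (x₁x_n + 3y₁y_n, x₁y_n + y₁x_n) repeatedly.
  From (x_1, y_1) = (2, 1): x_2 = 2·2 + 3·1·1 = 7; y_2 = 2·1 + 1·2 = 4.
  From (x_2, y_2) = (7, 4): x_3 = 2·7 + 3·1·4 = 26; y_3 = 2·4 + 1·7 = 15.
  From (x_3, y_3) = (26, 15): x_4 = 2·26 + 3·1·15 = 97; y_4 = 2·15 + 1·26 = 56.
  From (x_4, y_4) = (97, 56): x_5 = 2·97 + 3·1·56 = 362; y_5 = 2·56 + 1·97 = 209.
  From (x_5, y_5) = (362, 209): x_6 = 2·362 + 3·1·209 = 1351; y_6 = 2·209 + 1·362 = 780.
  From (x_6, y_6) = (1351, 780): x_7 = 2·1351 + 3·1·780 = 5042; y_7 = 2·780 + 1·1351 = 2911.
  From (x_7, y_7) = (5042, 2911): x_8 = 2·5042 + 3·1·2911 = 18817; y_8 = 2·2911 + 1·5042 = 10864.
Step 3: Verify x_8² - 3·y_8² = 354079489 - 354079488 = 1 (should be 1). ✓

(x_1, y_1) = (2, 1); (x_8, y_8) = (18817, 10864).


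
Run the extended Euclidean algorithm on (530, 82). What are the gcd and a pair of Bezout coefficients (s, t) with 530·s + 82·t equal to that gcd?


Euclidean algorithm on (530, 82) — divide until remainder is 0:
  530 = 6 · 82 + 38
  82 = 2 · 38 + 6
  38 = 6 · 6 + 2
  6 = 3 · 2 + 0
gcd(530, 82) = 2.
Track Bezout coefficients alongside the remainders: start with r₀ = 530 = a·1 + b·0 (s = 1, t = 0) and r₁ = 82 = a·0 + b·1 (s = 0, t = 1); each new remainder r_{k+1} = r_{k-1} − q_k·r_k inherits s_{k+1} = s_{k-1} − q_k·s_k, t_{k+1} = t_{k-1} − q_k·t_k, so r_k = a·s_k + b·t_k at every step:
  q = 6: r = 38, s = 1 − 6·0 = 1, t = 0 − 6·1 = -6  (check: 530·1 + 82·(-6) = 38)
  q = 2: r = 6, s = 0 − 2·1 = -2, t = 1 − 2·(-6) = 13  (check: 530·(-2) + 82·13 = 6)
  q = 6: r = 2, s = 1 − 6·(-2) = 13, t = -6 − 6·13 = -84  (check: 530·13 + 82·(-84) = 2)
The row with r = 2 (the gcd) gives the Bezout coefficients s = 13, t = -84.
Result: 530 · (13) + 82 · (-84) = 2.

gcd(530, 82) = 2; s = 13, t = -84 (check: 530·13 + 82·(-84) = 2).


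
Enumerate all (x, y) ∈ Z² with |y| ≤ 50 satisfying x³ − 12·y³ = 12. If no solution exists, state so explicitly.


The equation is x³ - 12y³ = 12. For fixed y, x³ = 12·y³ + 12, so a solution requires the RHS to be a perfect cube.
Strategy: iterate y from -50 to 50, compute RHS = 12·y³ + 12, and check whether it is a (positive or negative) perfect cube.
Check small values of y:
  y = 0: RHS = 12 is not a perfect cube.
  y = 1: RHS = 24 is not a perfect cube.
  y = -1: RHS = 0 = (0)³ ⇒ x = 0 works.
  y = 2: RHS = 108 is not a perfect cube.
  y = -2: RHS = -84 is not a perfect cube.
  y = 3: RHS = 336 is not a perfect cube.
  y = -3: RHS = -312 is not a perfect cube.
Continuing the search up to |y| = 50 finds no further solutions beyond those listed.
Collected solutions: (0, -1).

Solutions (with |y| ≤ 50): (0, -1).


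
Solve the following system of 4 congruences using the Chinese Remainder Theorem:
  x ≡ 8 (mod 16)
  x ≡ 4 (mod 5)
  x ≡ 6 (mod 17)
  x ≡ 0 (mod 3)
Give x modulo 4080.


Product of moduli M = 16 · 5 · 17 · 3 = 4080.
Merge one congruence at a time:
  Start: x ≡ 8 (mod 16).
  Combine with x ≡ 4 (mod 5); new modulus lcm = 80.
    Write x = 8 + 16·t and substitute into x ≡ 4 (mod 5): 16·t ≡ 4 − 8 = -4 (mod 5).
    Reduce coefficients mod 5: 1·t ≡ 1 (mod 5).
    So t ≡ 1 (mod 5).
    Then x = 8 + 16·1 = 24, valid modulo lcm(16, 5) = 80: x ≡ 24 (mod 80).
  Combine with x ≡ 6 (mod 17); new modulus lcm = 1360.
    Write x = 24 + 80·t and substitute into x ≡ 6 (mod 17): 80·t ≡ 6 − 24 = -18 (mod 17).
    Reduce coefficients mod 17: 12·t ≡ 16 (mod 17).
    The inverse of 12 mod 17 is 10 (since 12·10 = 120 = 7·17 + 1), so t ≡ 10·16 = 160 ≡ 7 (mod 17).
    Then x = 24 + 80·7 = 584, valid modulo lcm(80, 17) = 1360: x ≡ 584 (mod 1360).
  Combine with x ≡ 0 (mod 3); new modulus lcm = 4080.
    Write x = 584 + 1360·t and substitute into x ≡ 0 (mod 3): 1360·t ≡ 0 − 584 = -584 (mod 3).
    Reduce coefficients mod 3: 1·t ≡ 1 (mod 3).
    So t ≡ 1 (mod 3).
    Then x = 584 + 1360·1 = 1944, valid modulo lcm(1360, 3) = 4080: x ≡ 1944 (mod 4080).
Verify against each original: 1944 mod 16 = 8, 1944 mod 5 = 4, 1944 mod 17 = 6, 1944 mod 3 = 0.

x ≡ 1944 (mod 4080).


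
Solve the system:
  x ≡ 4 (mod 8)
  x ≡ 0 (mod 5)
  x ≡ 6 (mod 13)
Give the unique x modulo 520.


Moduli 8, 5, 13 are pairwise coprime; by CRT there is a unique solution modulo M = 8 · 5 · 13 = 520.
Solve pairwise, accumulating the modulus:
  Start with x ≡ 4 (mod 8).
  Combine with x ≡ 0 (mod 5): since gcd(8, 5) = 1, we get a unique residue mod 40.
    Write x = 4 + 8·t and substitute into x ≡ 0 (mod 5): 8·t ≡ 0 − 4 = -4 (mod 5).
    Reduce coefficients mod 5: 3·t ≡ 1 (mod 5).
    The inverse of 3 mod 5 is 2 (since 3·2 = 6 = 1·5 + 1), so t ≡ 2·1 = 2 ≡ 2 (mod 5).
    Then x = 4 + 8·2 = 20, valid modulo lcm(8, 5) = 40: x ≡ 20 (mod 40).
  Combine with x ≡ 6 (mod 13): since gcd(40, 13) = 1, we get a unique residue mod 520.
    Write x = 20 + 40·t and substitute into x ≡ 6 (mod 13): 40·t ≡ 6 − 20 = -14 (mod 13).
    Reduce coefficients mod 13: 1·t ≡ 12 (mod 13).
    So t ≡ 12 (mod 13).
    Then x = 20 + 40·12 = 500, valid modulo lcm(40, 13) = 520: x ≡ 500 (mod 520).
Verify: 500 mod 8 = 4 ✓, 500 mod 5 = 0 ✓, 500 mod 13 = 6 ✓.

x ≡ 500 (mod 520).


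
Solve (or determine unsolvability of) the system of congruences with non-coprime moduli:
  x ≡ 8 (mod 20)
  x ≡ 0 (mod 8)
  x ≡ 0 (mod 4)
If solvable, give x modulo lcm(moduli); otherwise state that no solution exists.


Moduli 20, 8, 4 are not pairwise coprime, so CRT works modulo lcm(m_i) when all pairwise compatibility conditions hold.
Pairwise compatibility: gcd(m_i, m_j) must divide a_i - a_j for every pair.
Merge one congruence at a time:
  Start: x ≡ 8 (mod 20).
  Combine with x ≡ 0 (mod 8): gcd(20, 8) = 4; 0 - 8 = -8, which IS divisible by 4, so compatible.
    Write x = 8 + 20·t and substitute into x ≡ 0 (mod 8): 20·t ≡ 0 − 8 = -8 (mod 8).
    Divide the congruence (and modulus) by g = 4: 5·t ≡ -2 (mod 2).
    Reduce coefficients mod 2: 1·t ≡ 0 (mod 2).
    So t ≡ 0 (mod 2).
    Then x = 8 + 20·0 = 8, valid modulo lcm(20, 8) = 40: x ≡ 8 (mod 40).
  Combine with x ≡ 0 (mod 4): gcd(40, 4) = 4; 0 - 8 = -8, which IS divisible by 4, so compatible.
    Write x = 8 + 40·t and substitute into x ≡ 0 (mod 4): 40·t ≡ 0 − 8 = -8 (mod 4).
    Divide the congruence (and modulus) by g = 4: 10·t ≡ -2 (mod 1).
    Modulo 1 every t works; take t = 0.
    Then x = 8 + 40·0 = 8, valid modulo lcm(40, 4) = 40: x ≡ 8 (mod 40).
Verify: 8 mod 20 = 8, 8 mod 8 = 0, 8 mod 4 = 0.

x ≡ 8 (mod 40).


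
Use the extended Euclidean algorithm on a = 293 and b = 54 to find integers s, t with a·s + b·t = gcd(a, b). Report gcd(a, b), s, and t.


Euclidean algorithm on (293, 54) — divide until remainder is 0:
  293 = 5 · 54 + 23
  54 = 2 · 23 + 8
  23 = 2 · 8 + 7
  8 = 1 · 7 + 1
  7 = 7 · 1 + 0
gcd(293, 54) = 1.
Track Bezout coefficients alongside the remainders: start with r₀ = 293 = a·1 + b·0 (s = 1, t = 0) and r₁ = 54 = a·0 + b·1 (s = 0, t = 1); each new remainder r_{k+1} = r_{k-1} − q_k·r_k inherits s_{k+1} = s_{k-1} − q_k·s_k, t_{k+1} = t_{k-1} − q_k·t_k, so r_k = a·s_k + b·t_k at every step:
  q = 5: r = 23, s = 1 − 5·0 = 1, t = 0 − 5·1 = -5  (check: 293·1 + 54·(-5) = 23)
  q = 2: r = 8, s = 0 − 2·1 = -2, t = 1 − 2·(-5) = 11  (check: 293·(-2) + 54·11 = 8)
  q = 2: r = 7, s = 1 − 2·(-2) = 5, t = -5 − 2·11 = -27  (check: 293·5 + 54·(-27) = 7)
  q = 1: r = 1, s = -2 − 1·5 = -7, t = 11 − 1·(-27) = 38  (check: 293·(-7) + 54·38 = 1)
The row with r = 1 (the gcd) gives the Bezout coefficients s = -7, t = 38.
Result: 293 · (-7) + 54 · (38) = 1.

gcd(293, 54) = 1; s = -7, t = 38 (check: 293·(-7) + 54·38 = 1).


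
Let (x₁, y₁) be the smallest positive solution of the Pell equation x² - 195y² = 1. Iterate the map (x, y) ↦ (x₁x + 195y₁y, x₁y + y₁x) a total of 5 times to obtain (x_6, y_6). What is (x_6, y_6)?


Step 1: Find the fundamental solution (x₁, y₁) of x² - 195y² = 1.
  Expand √195 as a continued fraction. a₀ = ⌊√195⌋ = 13; iterate m_{k+1} = d_k·a_k − m_k, d_{k+1} = (195 − m_{k+1}²)/d_k, a_{k+1} = ⌊(a₀ + m_{k+1})/d_{k+1}⌋ (starting m₀ = 0, d₀ = 1), with convergents p_k = a_k·p_{k-1} + p_{k-2}, q_k = a_k·q_{k-1} + q_{k-2} (p₋₁ = 1, q₋₁ = 0):
  k = 0: a₀ = 13; p₀/q₀ = 13/1; p₀² − 195·q₀² = 169 − 195 = -26.
  k = 1: m = 13, d = 26, a = ⌊(13 + 13)/26⌋ = 1; p/q = (1·13 + 1)/(1·1 + 0) = 14/1; p² − 195·q² = 196 − 195 = 1.
  The first convergent with p² − 195·q² = 1 gives the fundamental solution (x₁, y₁) = (14, 1).
Step 2: Apply the recurrence (x_{n+1}, y_{n+1}) = (x₁x_n + 195y₁y_n, x₁y_n + y₁x_n) repeatedly.
  From (x_1, y_1) = (14, 1): x_2 = 14·14 + 195·1·1 = 391; y_2 = 14·1 + 1·14 = 28.
  From (x_2, y_2) = (391, 28): x_3 = 14·391 + 195·1·28 = 10934; y_3 = 14·28 + 1·391 = 783.
  From (x_3, y_3) = (10934, 783): x_4 = 14·10934 + 195·1·783 = 305761; y_4 = 14·783 + 1·10934 = 21896.
  From (x_4, y_4) = (305761, 21896): x_5 = 14·305761 + 195·1·21896 = 8550374; y_5 = 14·21896 + 1·305761 = 612305.
  From (x_5, y_5) = (8550374, 612305): x_6 = 14·8550374 + 195·1·612305 = 239104711; y_6 = 14·612305 + 1·8550374 = 17122644.
Step 3: Verify x_6² - 195·y_6² = 57171062822393521 - 57171062822393520 = 1 (should be 1). ✓

(x_1, y_1) = (14, 1); (x_6, y_6) = (239104711, 17122644).


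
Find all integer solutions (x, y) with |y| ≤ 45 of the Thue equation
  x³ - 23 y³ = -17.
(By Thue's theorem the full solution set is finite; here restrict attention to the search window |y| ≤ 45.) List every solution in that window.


The equation is x³ - 23y³ = -17. For fixed y, x³ = 23·y³ − 17, so a solution requires the RHS to be a perfect cube.
Strategy: iterate y from -45 to 45, compute RHS = 23·y³ − 17, and check whether it is a (positive or negative) perfect cube.
Check small values of y:
  y = 0: RHS = -17 is not a perfect cube.
  y = 1: RHS = 6 is not a perfect cube.
  y = -1: RHS = -40 is not a perfect cube.
  y = 2: RHS = 167 is not a perfect cube.
  y = -2: RHS = -201 is not a perfect cube.
  y = 3: RHS = 604 is not a perfect cube.
  y = -3: RHS = -638 is not a perfect cube.
Continuing the search up to |y| = 45 finds no solutions either.
No (x, y) in the scanned range satisfies the equation.

No integer solutions with |y| ≤ 45.


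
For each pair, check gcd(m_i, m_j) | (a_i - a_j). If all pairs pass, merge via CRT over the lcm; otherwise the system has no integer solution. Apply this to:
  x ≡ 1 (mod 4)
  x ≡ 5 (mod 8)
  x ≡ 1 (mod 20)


Moduli 4, 8, 20 are not pairwise coprime, so CRT works modulo lcm(m_i) when all pairwise compatibility conditions hold.
Pairwise compatibility: gcd(m_i, m_j) must divide a_i - a_j for every pair.
Merge one congruence at a time:
  Start: x ≡ 1 (mod 4).
  Combine with x ≡ 5 (mod 8): gcd(4, 8) = 4; 5 - 1 = 4, which IS divisible by 4, so compatible.
    Write x = 1 + 4·t and substitute into x ≡ 5 (mod 8): 4·t ≡ 5 − 1 = 4 (mod 8).
    Divide the congruence (and modulus) by g = 4: 1·t ≡ 1 (mod 2).
    So t ≡ 1 (mod 2).
    Then x = 1 + 4·1 = 5, valid modulo lcm(4, 8) = 8: x ≡ 5 (mod 8).
  Combine with x ≡ 1 (mod 20): gcd(8, 20) = 4; 1 - 5 = -4, which IS divisible by 4, so compatible.
    Write x = 5 + 8·t and substitute into x ≡ 1 (mod 20): 8·t ≡ 1 − 5 = -4 (mod 20).
    Divide the congruence (and modulus) by g = 4: 2·t ≡ -1 (mod 5).
    Reduce coefficients mod 5: 2·t ≡ 4 (mod 5).
    The inverse of 2 mod 5 is 3 (since 2·3 = 6 = 1·5 + 1), so t ≡ 3·4 = 12 ≡ 2 (mod 5).
    Then x = 5 + 8·2 = 21, valid modulo lcm(8, 20) = 40: x ≡ 21 (mod 40).
Verify: 21 mod 4 = 1, 21 mod 8 = 5, 21 mod 20 = 1.

x ≡ 21 (mod 40).


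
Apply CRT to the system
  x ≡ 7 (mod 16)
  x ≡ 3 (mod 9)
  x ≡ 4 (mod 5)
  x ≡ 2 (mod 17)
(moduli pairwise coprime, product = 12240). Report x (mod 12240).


Product of moduli M = 16 · 9 · 5 · 17 = 12240.
Merge one congruence at a time:
  Start: x ≡ 7 (mod 16).
  Combine with x ≡ 3 (mod 9); new modulus lcm = 144.
    Write x = 7 + 16·t and substitute into x ≡ 3 (mod 9): 16·t ≡ 3 − 7 = -4 (mod 9).
    Reduce coefficients mod 9: 7·t ≡ 5 (mod 9).
    The inverse of 7 mod 9 is 4 (since 7·4 = 28 = 3·9 + 1), so t ≡ 4·5 = 20 ≡ 2 (mod 9).
    Then x = 7 + 16·2 = 39, valid modulo lcm(16, 9) = 144: x ≡ 39 (mod 144).
  Combine with x ≡ 4 (mod 5); new modulus lcm = 720.
    Write x = 39 + 144·t and substitute into x ≡ 4 (mod 5): 144·t ≡ 4 − 39 = -35 (mod 5).
    Reduce coefficients mod 5: 4·t ≡ 0 (mod 5).
    The inverse of 4 mod 5 is 4 (since 4·4 = 16 = 3·5 + 1), so t ≡ 4·0 = 0 ≡ 0 (mod 5).
    Then x = 39 + 144·0 = 39, valid modulo lcm(144, 5) = 720: x ≡ 39 (mod 720).
  Combine with x ≡ 2 (mod 17); new modulus lcm = 12240.
    Write x = 39 + 720·t and substitute into x ≡ 2 (mod 17): 720·t ≡ 2 − 39 = -37 (mod 17).
    Reduce coefficients mod 17: 6·t ≡ 14 (mod 17).
    The inverse of 6 mod 17 is 3 (since 6·3 = 18 = 1·17 + 1), so t ≡ 3·14 = 42 ≡ 8 (mod 17).
    Then x = 39 + 720·8 = 5799, valid modulo lcm(720, 17) = 12240: x ≡ 5799 (mod 12240).
Verify against each original: 5799 mod 16 = 7, 5799 mod 9 = 3, 5799 mod 5 = 4, 5799 mod 17 = 2.

x ≡ 5799 (mod 12240).


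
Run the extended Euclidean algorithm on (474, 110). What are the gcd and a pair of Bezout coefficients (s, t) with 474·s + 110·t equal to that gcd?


Euclidean algorithm on (474, 110) — divide until remainder is 0:
  474 = 4 · 110 + 34
  110 = 3 · 34 + 8
  34 = 4 · 8 + 2
  8 = 4 · 2 + 0
gcd(474, 110) = 2.
Track Bezout coefficients alongside the remainders: start with r₀ = 474 = a·1 + b·0 (s = 1, t = 0) and r₁ = 110 = a·0 + b·1 (s = 0, t = 1); each new remainder r_{k+1} = r_{k-1} − q_k·r_k inherits s_{k+1} = s_{k-1} − q_k·s_k, t_{k+1} = t_{k-1} − q_k·t_k, so r_k = a·s_k + b·t_k at every step:
  q = 4: r = 34, s = 1 − 4·0 = 1, t = 0 − 4·1 = -4  (check: 474·1 + 110·(-4) = 34)
  q = 3: r = 8, s = 0 − 3·1 = -3, t = 1 − 3·(-4) = 13  (check: 474·(-3) + 110·13 = 8)
  q = 4: r = 2, s = 1 − 4·(-3) = 13, t = -4 − 4·13 = -56  (check: 474·13 + 110·(-56) = 2)
The row with r = 2 (the gcd) gives the Bezout coefficients s = 13, t = -56.
Result: 474 · (13) + 110 · (-56) = 2.

gcd(474, 110) = 2; s = 13, t = -56 (check: 474·13 + 110·(-56) = 2).


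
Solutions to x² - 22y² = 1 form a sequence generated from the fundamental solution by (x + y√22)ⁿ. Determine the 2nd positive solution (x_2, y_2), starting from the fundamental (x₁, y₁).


Step 1: Find the fundamental solution (x₁, y₁) of x² - 22y² = 1.
  Expand √22 as a continued fraction. a₀ = ⌊√22⌋ = 4; iterate m_{k+1} = d_k·a_k − m_k, d_{k+1} = (22 − m_{k+1}²)/d_k, a_{k+1} = ⌊(a₀ + m_{k+1})/d_{k+1}⌋ (starting m₀ = 0, d₀ = 1), with convergents p_k = a_k·p_{k-1} + p_{k-2}, q_k = a_k·q_{k-1} + q_{k-2} (p₋₁ = 1, q₋₁ = 0):
  k = 0: a₀ = 4; p₀/q₀ = 4/1; p₀² − 22·q₀² = 16 − 22 = -6.
  k = 1: m = 4, d = 6, a = ⌊(4 + 4)/6⌋ = 1; p/q = (1·4 + 1)/(1·1 + 0) = 5/1; p² − 22·q² = 25 − 22 = 3.
  k = 2: m = 2, d = 3, a = ⌊(4 + 2)/3⌋ = 2; p/q = (2·5 + 4)/(2·1 + 1) = 14/3; p² − 22·q² = 196 − 198 = -2.
  k = 3: m = 4, d = 2, a = ⌊(4 + 4)/2⌋ = 4; p/q = (4·14 + 5)/(4·3 + 1) = 61/13; p² − 22·q² = 3721 − 3718 = 3.
  k = 4: m = 4, d = 3, a = ⌊(4 + 4)/3⌋ = 2; p/q = (2·61 + 14)/(2·13 + 3) = 136/29; p² − 22·q² = 18496 − 18502 = -6.
  k = 5: m = 2, d = 6, a = ⌊(4 + 2)/6⌋ = 1; p/q = (1·136 + 61)/(1·29 + 13) = 197/42; p² − 22·q² = 38809 − 38808 = 1.
  The first convergent with p² − 22·q² = 1 gives the fundamental solution (x₁, y₁) = (197, 42).
Step 2: Apply the recurrence (x_{n+1}, y_{n+1}) = (x₁x_n + 22y₁y_n, x₁y_n + y₁x_n) repeatedly.
  From (x_1, y_1) = (197, 42): x_2 = 197·197 + 22·42·42 = 77617; y_2 = 197·42 + 42·197 = 16548.
Step 3: Verify x_2² - 22·y_2² = 6024398689 - 6024398688 = 1 (should be 1). ✓

(x_1, y_1) = (197, 42); (x_2, y_2) = (77617, 16548).


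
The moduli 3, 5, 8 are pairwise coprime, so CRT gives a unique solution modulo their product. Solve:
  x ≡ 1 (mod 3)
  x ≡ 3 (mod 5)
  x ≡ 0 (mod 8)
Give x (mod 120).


Moduli 3, 5, 8 are pairwise coprime; by CRT there is a unique solution modulo M = 3 · 5 · 8 = 120.
Solve pairwise, accumulating the modulus:
  Start with x ≡ 1 (mod 3).
  Combine with x ≡ 3 (mod 5): since gcd(3, 5) = 1, we get a unique residue mod 15.
    Write x = 1 + 3·t and substitute into x ≡ 3 (mod 5): 3·t ≡ 3 − 1 = 2 (mod 5).
    The inverse of 3 mod 5 is 2 (since 3·2 = 6 = 1·5 + 1), so t ≡ 2·2 = 4 ≡ 4 (mod 5).
    Then x = 1 + 3·4 = 13, valid modulo lcm(3, 5) = 15: x ≡ 13 (mod 15).
  Combine with x ≡ 0 (mod 8): since gcd(15, 8) = 1, we get a unique residue mod 120.
    Write x = 13 + 15·t and substitute into x ≡ 0 (mod 8): 15·t ≡ 0 − 13 = -13 (mod 8).
    Reduce coefficients mod 8: 7·t ≡ 3 (mod 8).
    The inverse of 7 mod 8 is 7 (since 7·7 = 49 = 6·8 + 1), so t ≡ 7·3 = 21 ≡ 5 (mod 8).
    Then x = 13 + 15·5 = 88, valid modulo lcm(15, 8) = 120: x ≡ 88 (mod 120).
Verify: 88 mod 3 = 1 ✓, 88 mod 5 = 3 ✓, 88 mod 8 = 0 ✓.

x ≡ 88 (mod 120).


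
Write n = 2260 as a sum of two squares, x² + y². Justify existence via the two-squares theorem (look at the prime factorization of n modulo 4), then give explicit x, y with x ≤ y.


Step 1: Factor n = 2260 = 2^2 · 5 · 113.
Step 2: Check the mod-4 condition on each prime factor: 2 = 2 (special); 5 ≡ 1 (mod 4), exponent 1; 113 ≡ 1 (mod 4), exponent 1.
All primes ≡ 3 (mod 4) appear to even exponent (or don't appear), so by the two-squares theorem n IS expressible as a sum of two squares.
Step 3: Build a representation. Group n = k² · m with k = 2 and m = 5 · 113 = 565 (a product of primes ≡ 1 (mod 4)); a representation of m scales to one of n via (k·x)² + (k·y)² = k²(x² + y²). Each prime p ≡ 1 (mod 4) is itself a sum of two squares; find a² by testing p − a² for a perfect square:
  5: 5 − 1² = 4 = 2² ⇒ 5 = 1² + 2².
  113: 113 − 1² = 112, 113 − 2² = 109, 113 − 3² = 104, 113 − 4² = 97, 113 − 5² = 88, 113 − 6² = 77, 113 − 7² = 64 = 8² ⇒ 113 = 7² + 8².
  Combine using the Brahmagupta–Fibonacci identity (a² + b²)(c² + d²) = (ac − bd)² + (ad + bc)² = (ac + bd)² + (ad − bc)²:
  5 · 113 = 565: from (1² + 2²)(7² + 8²), take (1·7 − 2·8, 1·8 + 2·7) = (7 − 16, 8 + 14) = (-9, 22); dropping signs (only squares matter) gives (9, 22); check 9² + 22² = 81 + 484 = 565 ✓.
  Scale by k = 2: (2·9, 2·22) = (18, 44).
Step 4: Order so x ≤ y and verify: 18² + 44² = 324 + 1936 = 2260 = n. ✓

n = 2260 = 18² + 44² (one valid representation with x ≤ y).


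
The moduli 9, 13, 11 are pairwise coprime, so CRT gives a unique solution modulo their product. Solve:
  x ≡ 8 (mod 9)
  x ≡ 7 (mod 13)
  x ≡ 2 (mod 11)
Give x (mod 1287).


Moduli 9, 13, 11 are pairwise coprime; by CRT there is a unique solution modulo M = 9 · 13 · 11 = 1287.
Solve pairwise, accumulating the modulus:
  Start with x ≡ 8 (mod 9).
  Combine with x ≡ 7 (mod 13): since gcd(9, 13) = 1, we get a unique residue mod 117.
    Write x = 8 + 9·t and substitute into x ≡ 7 (mod 13): 9·t ≡ 7 − 8 = -1 (mod 13).
    Reduce coefficients mod 13: 9·t ≡ 12 (mod 13).
    The inverse of 9 mod 13 is 3 (since 9·3 = 27 = 2·13 + 1), so t ≡ 3·12 = 36 ≡ 10 (mod 13).
    Then x = 8 + 9·10 = 98, valid modulo lcm(9, 13) = 117: x ≡ 98 (mod 117).
  Combine with x ≡ 2 (mod 11): since gcd(117, 11) = 1, we get a unique residue mod 1287.
    Write x = 98 + 117·t and substitute into x ≡ 2 (mod 11): 117·t ≡ 2 − 98 = -96 (mod 11).
    Reduce coefficients mod 11: 7·t ≡ 3 (mod 11).
    The inverse of 7 mod 11 is 8 (since 7·8 = 56 = 5·11 + 1), so t ≡ 8·3 = 24 ≡ 2 (mod 11).
    Then x = 98 + 117·2 = 332, valid modulo lcm(117, 11) = 1287: x ≡ 332 (mod 1287).
Verify: 332 mod 9 = 8 ✓, 332 mod 13 = 7 ✓, 332 mod 11 = 2 ✓.

x ≡ 332 (mod 1287).


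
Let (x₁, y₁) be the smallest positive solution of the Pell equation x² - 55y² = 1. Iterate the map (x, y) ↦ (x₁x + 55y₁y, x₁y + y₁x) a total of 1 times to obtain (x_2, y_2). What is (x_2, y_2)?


Step 1: Find the fundamental solution (x₁, y₁) of x² - 55y² = 1.
  Expand √55 as a continued fraction. a₀ = ⌊√55⌋ = 7; iterate m_{k+1} = d_k·a_k − m_k, d_{k+1} = (55 − m_{k+1}²)/d_k, a_{k+1} = ⌊(a₀ + m_{k+1})/d_{k+1}⌋ (starting m₀ = 0, d₀ = 1), with convergents p_k = a_k·p_{k-1} + p_{k-2}, q_k = a_k·q_{k-1} + q_{k-2} (p₋₁ = 1, q₋₁ = 0):
  k = 0: a₀ = 7; p₀/q₀ = 7/1; p₀² − 55·q₀² = 49 − 55 = -6.
  k = 1: m = 7, d = 6, a = ⌊(7 + 7)/6⌋ = 2; p/q = (2·7 + 1)/(2·1 + 0) = 15/2; p² − 55·q² = 225 − 220 = 5.
  k = 2: m = 5, d = 5, a = ⌊(7 + 5)/5⌋ = 2; p/q = (2·15 + 7)/(2·2 + 1) = 37/5; p² − 55·q² = 1369 − 1375 = -6.
  k = 3: m = 5, d = 6, a = ⌊(7 + 5)/6⌋ = 2; p/q = (2·37 + 15)/(2·5 + 2) = 89/12; p² − 55·q² = 7921 − 7920 = 1.
  The first convergent with p² − 55·q² = 1 gives the fundamental solution (x₁, y₁) = (89, 12).
Step 2: Apply the recurrence (x_{n+1}, y_{n+1}) = (x₁x_n + 55y₁y_n, x₁y_n + y₁x_n) repeatedly.
  From (x_1, y_1) = (89, 12): x_2 = 89·89 + 55·12·12 = 15841; y_2 = 89·12 + 12·89 = 2136.
Step 3: Verify x_2² - 55·y_2² = 250937281 - 250937280 = 1 (should be 1). ✓

(x_1, y_1) = (89, 12); (x_2, y_2) = (15841, 2136).


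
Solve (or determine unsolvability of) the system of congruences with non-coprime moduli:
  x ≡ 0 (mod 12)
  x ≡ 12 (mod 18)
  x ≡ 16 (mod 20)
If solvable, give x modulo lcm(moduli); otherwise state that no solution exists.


Moduli 12, 18, 20 are not pairwise coprime, so CRT works modulo lcm(m_i) when all pairwise compatibility conditions hold.
Pairwise compatibility: gcd(m_i, m_j) must divide a_i - a_j for every pair.
Merge one congruence at a time:
  Start: x ≡ 0 (mod 12).
  Combine with x ≡ 12 (mod 18): gcd(12, 18) = 6; 12 - 0 = 12, which IS divisible by 6, so compatible.
    Write x = 0 + 12·t and substitute into x ≡ 12 (mod 18): 12·t ≡ 12 − 0 = 12 (mod 18).
    Divide the congruence (and modulus) by g = 6: 2·t ≡ 2 (mod 3).
    The inverse of 2 mod 3 is 2 (since 2·2 = 4 = 1·3 + 1), so t ≡ 2·2 = 4 ≡ 1 (mod 3).
    Then x = 0 + 12·1 = 12, valid modulo lcm(12, 18) = 36: x ≡ 12 (mod 36).
  Combine with x ≡ 16 (mod 20): gcd(36, 20) = 4; 16 - 12 = 4, which IS divisible by 4, so compatible.
    Write x = 12 + 36·t and substitute into x ≡ 16 (mod 20): 36·t ≡ 16 − 12 = 4 (mod 20).
    Divide the congruence (and modulus) by g = 4: 9·t ≡ 1 (mod 5).
    Reduce coefficients mod 5: 4·t ≡ 1 (mod 5).
    The inverse of 4 mod 5 is 4 (since 4·4 = 16 = 3·5 + 1), so t ≡ 4·1 = 4 ≡ 4 (mod 5).
    Then x = 12 + 36·4 = 156, valid modulo lcm(36, 20) = 180: x ≡ 156 (mod 180).
Verify: 156 mod 12 = 0, 156 mod 18 = 12, 156 mod 20 = 16.

x ≡ 156 (mod 180).


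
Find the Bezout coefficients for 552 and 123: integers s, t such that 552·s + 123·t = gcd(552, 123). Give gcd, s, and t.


Euclidean algorithm on (552, 123) — divide until remainder is 0:
  552 = 4 · 123 + 60
  123 = 2 · 60 + 3
  60 = 20 · 3 + 0
gcd(552, 123) = 3.
Track Bezout coefficients alongside the remainders: start with r₀ = 552 = a·1 + b·0 (s = 1, t = 0) and r₁ = 123 = a·0 + b·1 (s = 0, t = 1); each new remainder r_{k+1} = r_{k-1} − q_k·r_k inherits s_{k+1} = s_{k-1} − q_k·s_k, t_{k+1} = t_{k-1} − q_k·t_k, so r_k = a·s_k + b·t_k at every step:
  q = 4: r = 60, s = 1 − 4·0 = 1, t = 0 − 4·1 = -4  (check: 552·1 + 123·(-4) = 60)
  q = 2: r = 3, s = 0 − 2·1 = -2, t = 1 − 2·(-4) = 9  (check: 552·(-2) + 123·9 = 3)
The row with r = 3 (the gcd) gives the Bezout coefficients s = -2, t = 9.
Result: 552 · (-2) + 123 · (9) = 3.

gcd(552, 123) = 3; s = -2, t = 9 (check: 552·(-2) + 123·9 = 3).


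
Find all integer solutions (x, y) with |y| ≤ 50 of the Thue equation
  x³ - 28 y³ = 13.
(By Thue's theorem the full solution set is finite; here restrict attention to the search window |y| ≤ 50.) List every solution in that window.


The equation is x³ - 28y³ = 13. For fixed y, x³ = 28·y³ + 13, so a solution requires the RHS to be a perfect cube.
Strategy: iterate y from -50 to 50, compute RHS = 28·y³ + 13, and check whether it is a (positive or negative) perfect cube.
Check small values of y:
  y = 0: RHS = 13 is not a perfect cube.
  y = 1: RHS = 41 is not a perfect cube.
  y = -1: RHS = -15 is not a perfect cube.
  y = 2: RHS = 237 is not a perfect cube.
  y = -2: RHS = -211 is not a perfect cube.
  y = 3: RHS = 769 is not a perfect cube.
  y = -3: RHS = -743 is not a perfect cube.
Continuing the search up to |y| = 50 finds no solutions either.
No (x, y) in the scanned range satisfies the equation.

No integer solutions with |y| ≤ 50.


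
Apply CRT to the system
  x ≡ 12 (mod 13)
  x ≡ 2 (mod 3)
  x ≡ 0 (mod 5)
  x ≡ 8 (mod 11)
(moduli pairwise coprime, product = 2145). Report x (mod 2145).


Product of moduli M = 13 · 3 · 5 · 11 = 2145.
Merge one congruence at a time:
  Start: x ≡ 12 (mod 13).
  Combine with x ≡ 2 (mod 3); new modulus lcm = 39.
    Write x = 12 + 13·t and substitute into x ≡ 2 (mod 3): 13·t ≡ 2 − 12 = -10 (mod 3).
    Reduce coefficients mod 3: 1·t ≡ 2 (mod 3).
    So t ≡ 2 (mod 3).
    Then x = 12 + 13·2 = 38, valid modulo lcm(13, 3) = 39: x ≡ 38 (mod 39).
  Combine with x ≡ 0 (mod 5); new modulus lcm = 195.
    Write x = 38 + 39·t and substitute into x ≡ 0 (mod 5): 39·t ≡ 0 − 38 = -38 (mod 5).
    Reduce coefficients mod 5: 4·t ≡ 2 (mod 5).
    The inverse of 4 mod 5 is 4 (since 4·4 = 16 = 3·5 + 1), so t ≡ 4·2 = 8 ≡ 3 (mod 5).
    Then x = 38 + 39·3 = 155, valid modulo lcm(39, 5) = 195: x ≡ 155 (mod 195).
  Combine with x ≡ 8 (mod 11); new modulus lcm = 2145.
    Write x = 155 + 195·t and substitute into x ≡ 8 (mod 11): 195·t ≡ 8 − 155 = -147 (mod 11).
    Reduce coefficients mod 11: 8·t ≡ 7 (mod 11).
    The inverse of 8 mod 11 is 7 (since 8·7 = 56 = 5·11 + 1), so t ≡ 7·7 = 49 ≡ 5 (mod 11).
    Then x = 155 + 195·5 = 1130, valid modulo lcm(195, 11) = 2145: x ≡ 1130 (mod 2145).
Verify against each original: 1130 mod 13 = 12, 1130 mod 3 = 2, 1130 mod 5 = 0, 1130 mod 11 = 8.

x ≡ 1130 (mod 2145).


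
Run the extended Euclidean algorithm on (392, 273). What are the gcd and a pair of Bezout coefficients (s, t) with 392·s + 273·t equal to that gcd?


Euclidean algorithm on (392, 273) — divide until remainder is 0:
  392 = 1 · 273 + 119
  273 = 2 · 119 + 35
  119 = 3 · 35 + 14
  35 = 2 · 14 + 7
  14 = 2 · 7 + 0
gcd(392, 273) = 7.
Track Bezout coefficients alongside the remainders: start with r₀ = 392 = a·1 + b·0 (s = 1, t = 0) and r₁ = 273 = a·0 + b·1 (s = 0, t = 1); each new remainder r_{k+1} = r_{k-1} − q_k·r_k inherits s_{k+1} = s_{k-1} − q_k·s_k, t_{k+1} = t_{k-1} − q_k·t_k, so r_k = a·s_k + b·t_k at every step:
  q = 1: r = 119, s = 1 − 1·0 = 1, t = 0 − 1·1 = -1  (check: 392·1 + 273·(-1) = 119)
  q = 2: r = 35, s = 0 − 2·1 = -2, t = 1 − 2·(-1) = 3  (check: 392·(-2) + 273·3 = 35)
  q = 3: r = 14, s = 1 − 3·(-2) = 7, t = -1 − 3·3 = -10  (check: 392·7 + 273·(-10) = 14)
  q = 2: r = 7, s = -2 − 2·7 = -16, t = 3 − 2·(-10) = 23  (check: 392·(-16) + 273·23 = 7)
The row with r = 7 (the gcd) gives the Bezout coefficients s = -16, t = 23.
Result: 392 · (-16) + 273 · (23) = 7.

gcd(392, 273) = 7; s = -16, t = 23 (check: 392·(-16) + 273·23 = 7).


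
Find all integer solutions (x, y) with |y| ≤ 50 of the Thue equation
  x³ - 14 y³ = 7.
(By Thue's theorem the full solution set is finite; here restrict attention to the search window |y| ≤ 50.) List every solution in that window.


The equation is x³ - 14y³ = 7. For fixed y, x³ = 14·y³ + 7, so a solution requires the RHS to be a perfect cube.
Strategy: iterate y from -50 to 50, compute RHS = 14·y³ + 7, and check whether it is a (positive or negative) perfect cube.
Check small values of y:
  y = 0: RHS = 7 is not a perfect cube.
  y = 1: RHS = 21 is not a perfect cube.
  y = -1: RHS = -7 is not a perfect cube.
  y = 2: RHS = 119 is not a perfect cube.
  y = -2: RHS = -105 is not a perfect cube.
  y = 3: RHS = 385 is not a perfect cube.
  y = -3: RHS = -371 is not a perfect cube.
Continuing the search up to |y| = 50 finds no solutions either.
No (x, y) in the scanned range satisfies the equation.

No integer solutions with |y| ≤ 50.


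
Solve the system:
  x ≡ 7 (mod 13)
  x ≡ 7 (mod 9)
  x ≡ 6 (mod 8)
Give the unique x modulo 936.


Moduli 13, 9, 8 are pairwise coprime; by CRT there is a unique solution modulo M = 13 · 9 · 8 = 936.
Solve pairwise, accumulating the modulus:
  Start with x ≡ 7 (mod 13).
  Combine with x ≡ 7 (mod 9): since gcd(13, 9) = 1, we get a unique residue mod 117.
    Write x = 7 + 13·t and substitute into x ≡ 7 (mod 9): 13·t ≡ 7 − 7 = 0 (mod 9).
    Reduce coefficients mod 9: 4·t ≡ 0 (mod 9).
    The inverse of 4 mod 9 is 7 (since 4·7 = 28 = 3·9 + 1), so t ≡ 7·0 = 0 ≡ 0 (mod 9).
    Then x = 7 + 13·0 = 7, valid modulo lcm(13, 9) = 117: x ≡ 7 (mod 117).
  Combine with x ≡ 6 (mod 8): since gcd(117, 8) = 1, we get a unique residue mod 936.
    Write x = 7 + 117·t and substitute into x ≡ 6 (mod 8): 117·t ≡ 6 − 7 = -1 (mod 8).
    Reduce coefficients mod 8: 5·t ≡ 7 (mod 8).
    The inverse of 5 mod 8 is 5 (since 5·5 = 25 = 3·8 + 1), so t ≡ 5·7 = 35 ≡ 3 (mod 8).
    Then x = 7 + 117·3 = 358, valid modulo lcm(117, 8) = 936: x ≡ 358 (mod 936).
Verify: 358 mod 13 = 7 ✓, 358 mod 9 = 7 ✓, 358 mod 8 = 6 ✓.

x ≡ 358 (mod 936).


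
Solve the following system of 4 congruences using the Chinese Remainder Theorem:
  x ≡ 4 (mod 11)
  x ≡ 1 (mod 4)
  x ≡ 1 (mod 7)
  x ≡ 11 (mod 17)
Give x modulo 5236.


Product of moduli M = 11 · 4 · 7 · 17 = 5236.
Merge one congruence at a time:
  Start: x ≡ 4 (mod 11).
  Combine with x ≡ 1 (mod 4); new modulus lcm = 44.
    Write x = 4 + 11·t and substitute into x ≡ 1 (mod 4): 11·t ≡ 1 − 4 = -3 (mod 4).
    Reduce coefficients mod 4: 3·t ≡ 1 (mod 4).
    The inverse of 3 mod 4 is 3 (since 3·3 = 9 = 2·4 + 1), so t ≡ 3·1 = 3 ≡ 3 (mod 4).
    Then x = 4 + 11·3 = 37, valid modulo lcm(11, 4) = 44: x ≡ 37 (mod 44).
  Combine with x ≡ 1 (mod 7); new modulus lcm = 308.
    Write x = 37 + 44·t and substitute into x ≡ 1 (mod 7): 44·t ≡ 1 − 37 = -36 (mod 7).
    Reduce coefficients mod 7: 2·t ≡ 6 (mod 7).
    The inverse of 2 mod 7 is 4 (since 2·4 = 8 = 1·7 + 1), so t ≡ 4·6 = 24 ≡ 3 (mod 7).
    Then x = 37 + 44·3 = 169, valid modulo lcm(44, 7) = 308: x ≡ 169 (mod 308).
  Combine with x ≡ 11 (mod 17); new modulus lcm = 5236.
    Write x = 169 + 308·t and substitute into x ≡ 11 (mod 17): 308·t ≡ 11 − 169 = -158 (mod 17).
    Reduce coefficients mod 17: 2·t ≡ 12 (mod 17).
    The inverse of 2 mod 17 is 9 (since 2·9 = 18 = 1·17 + 1), so t ≡ 9·12 = 108 ≡ 6 (mod 17).
    Then x = 169 + 308·6 = 2017, valid modulo lcm(308, 17) = 5236: x ≡ 2017 (mod 5236).
Verify against each original: 2017 mod 11 = 4, 2017 mod 4 = 1, 2017 mod 7 = 1, 2017 mod 17 = 11.

x ≡ 2017 (mod 5236).
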